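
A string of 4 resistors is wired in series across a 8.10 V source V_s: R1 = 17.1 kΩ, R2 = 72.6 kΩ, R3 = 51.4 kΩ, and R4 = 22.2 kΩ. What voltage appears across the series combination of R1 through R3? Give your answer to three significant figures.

Total series resistance ΣR = 17.1 + 72.6 + 51.4 + 22.2 = 163.3 kΩ.
R_{R1..R3} = 17.1 + 72.6 + 51.4 = 141.1 kΩ.
By the voltage-divider rule, V = 8.10 × 141.1/163.3 = 6.999 V.

V ≈ 7.00 V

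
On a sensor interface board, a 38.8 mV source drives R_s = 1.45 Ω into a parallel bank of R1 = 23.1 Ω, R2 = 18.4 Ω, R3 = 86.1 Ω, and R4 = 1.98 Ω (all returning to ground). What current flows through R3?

I ≈ 0.238 mA

Parallel bank: R_p = 1/(1/23.1 + 1/18.4 + 1/86.1 + 1/1.98) = 1.628 Ω.
Node voltage V_A = V_in · R_p/(R_s + R_p) = 38.8 × 0.5289 = 20.52 mV.
I(R3) = V_A / R3 = 20.52/86.1 = 0.2383 mA.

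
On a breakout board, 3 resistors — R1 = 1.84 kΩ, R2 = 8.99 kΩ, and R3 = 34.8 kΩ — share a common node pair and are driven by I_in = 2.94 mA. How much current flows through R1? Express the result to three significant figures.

I ≈ 2.34 mA

Conductances: ΣG = 1/1.84 + 1/8.99 + 1/34.8 = 0.6834 (1/kΩ).
Current divider: I(R1) = I_in · G_k/ΣG = 2.94 × (0.5435/0.6834) = 2.94 × 0.7952 = 2.338 mA.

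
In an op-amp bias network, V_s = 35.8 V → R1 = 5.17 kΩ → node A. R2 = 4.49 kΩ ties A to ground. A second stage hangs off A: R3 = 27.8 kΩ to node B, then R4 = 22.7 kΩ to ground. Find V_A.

V_A ≈ 15.9 V

The second stage (R3 + R4 = 50.50 kΩ) loads node A in parallel with R2.
Effective lower resistance at A: R2 ‖ 50.50 = 4.123 kΩ.
First divider: V_A = V_s · 4.123/(5.17 + 4.123) = 15.88 V.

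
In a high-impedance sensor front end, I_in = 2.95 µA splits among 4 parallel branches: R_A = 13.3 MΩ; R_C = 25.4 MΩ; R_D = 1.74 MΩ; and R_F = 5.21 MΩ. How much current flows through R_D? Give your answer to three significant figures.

Conductances: ΣG = 1/13.3 + 1/25.4 + 1/1.74 + 1/5.21 = 0.8812 (1/MΩ).
By the current-divider rule, I = I_in · G_k/ΣG = 2.95 × 0.6522 = 1.924 µA.

I ≈ 1.92 µA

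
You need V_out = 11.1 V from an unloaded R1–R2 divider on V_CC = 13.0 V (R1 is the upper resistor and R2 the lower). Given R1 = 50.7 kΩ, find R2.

R2 ≈ 296 kΩ

Required fraction k = V_out/V_CC = 0.8538.
R2 = R1 · 0.8538/(1 − 0.8538) = 296.2 kΩ.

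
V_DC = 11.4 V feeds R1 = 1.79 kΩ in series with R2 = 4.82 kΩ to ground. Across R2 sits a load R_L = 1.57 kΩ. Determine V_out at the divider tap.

V_out ≈ 4.54 V

First combine the lower leg with the load: R2 ‖ R_L = 1.184 kΩ.
Voltage divider with the loaded lower leg: V_out = 11.4 × 1.184/(1.79 + 1.184) = 11.4 × 0.3982 = 4.539 V.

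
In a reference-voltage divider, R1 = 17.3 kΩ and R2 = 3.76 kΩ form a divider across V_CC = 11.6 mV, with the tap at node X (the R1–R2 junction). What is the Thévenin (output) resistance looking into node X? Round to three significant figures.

R_th ≈ 3.09 kΩ

With V_CC suppressed (replaced by a short), R_th = R1 ‖ R2 = (17.30 × 3.76)/(17.30 + 3.76) = 3.089 kΩ.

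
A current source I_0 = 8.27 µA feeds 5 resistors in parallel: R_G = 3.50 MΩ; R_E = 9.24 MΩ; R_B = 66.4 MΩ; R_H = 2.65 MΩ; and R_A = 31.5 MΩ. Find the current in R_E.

ΣG = 1/3.50 + 1/9.24 + 1/66.4 + 1/2.65 + 1/31.5 = 0.8181.
By the current-divider rule, I = I_0 · G_k/ΣG = 8.27 × 0.1323 = 1.094 µA.

I ≈ 1.09 µA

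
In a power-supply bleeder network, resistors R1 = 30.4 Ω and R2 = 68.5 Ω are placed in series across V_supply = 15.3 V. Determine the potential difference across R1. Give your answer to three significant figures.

V ≈ 4.70 V

ΣR = 30.4 + 68.5 = 98.90 Ω.
V = V_supply · R/ΣR = 15.3 × 0.3074 = 4.703 V.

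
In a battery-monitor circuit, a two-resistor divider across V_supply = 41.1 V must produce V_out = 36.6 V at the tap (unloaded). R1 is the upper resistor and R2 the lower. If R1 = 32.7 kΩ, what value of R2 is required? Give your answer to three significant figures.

Required fraction k = V_out/V_supply = 0.8905.
Rearranging, R2 = R1·k/(1−k) = 32.7 × 8.133 = 266.0 kΩ.

R2 ≈ 266 kΩ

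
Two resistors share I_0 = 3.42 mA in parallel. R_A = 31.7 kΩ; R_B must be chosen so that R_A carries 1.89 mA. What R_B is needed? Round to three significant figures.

The fraction through R_A equals R_B/(R_A+R_B).
1.89/3.42 = R_B/(R_A + R_B) → R_B = R_A · (0.5526)/(1 − 0.5526) = 31.7 × 1.235 = 39.16 kΩ.

R_B ≈ 39.2 kΩ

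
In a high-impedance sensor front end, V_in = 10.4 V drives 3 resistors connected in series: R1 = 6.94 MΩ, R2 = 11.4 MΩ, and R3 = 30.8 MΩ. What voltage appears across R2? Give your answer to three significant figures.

V ≈ 2.41 V

ΣR = 6.94 + 11.4 + 30.8 = 49.14 MΩ.
V = V_in · R/ΣR = 10.4 × 0.2320 = 2.413 V.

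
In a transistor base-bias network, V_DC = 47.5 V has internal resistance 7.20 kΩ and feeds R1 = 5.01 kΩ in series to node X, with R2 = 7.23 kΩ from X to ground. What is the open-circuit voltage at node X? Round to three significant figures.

R1' = 7.20 + 5.01 = 12.21 kΩ (source resistance + R1).
V_th is the unloaded tap voltage: V_DC · R2/(R1'+R2) = 47.5 × 0.3719 = 17.67 V.

V_th ≈ 17.7 V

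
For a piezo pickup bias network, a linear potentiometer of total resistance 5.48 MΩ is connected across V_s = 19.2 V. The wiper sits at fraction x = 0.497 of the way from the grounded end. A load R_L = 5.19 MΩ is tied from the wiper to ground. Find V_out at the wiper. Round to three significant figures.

V_out ≈ 7.55 V

The pot divides into 2.756 MΩ above the wiper and 2.724 MΩ below.
(x·R_p) ‖ R_L = 1.786 MΩ.
Loaded-divider output: V_out = 19.2 × 0.3932 = 7.550 V.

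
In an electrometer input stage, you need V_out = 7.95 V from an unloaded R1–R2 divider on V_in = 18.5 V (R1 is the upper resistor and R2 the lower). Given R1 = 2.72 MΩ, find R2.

Required fraction k = V_out/V_in = 0.4297.
R2 = R1 · 0.4297/(1 − 0.4297) = 2.050 MΩ.

R2 ≈ 2.05 MΩ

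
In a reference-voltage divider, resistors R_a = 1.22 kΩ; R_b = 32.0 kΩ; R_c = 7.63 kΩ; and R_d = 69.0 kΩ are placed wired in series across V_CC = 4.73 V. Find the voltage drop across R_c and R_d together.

ΣR = 1.22 + 32.0 + 7.63 + 69.0 = 109.8 kΩ.
R_{R_c..R_d} = 7.63 + 69.0 = 76.63 kΩ.
By the voltage-divider rule, V = 4.73 × 76.63/109.8 = 3.300 V.

V ≈ 3.30 V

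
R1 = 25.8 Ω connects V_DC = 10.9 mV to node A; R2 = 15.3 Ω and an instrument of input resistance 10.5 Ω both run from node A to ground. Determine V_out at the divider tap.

V_out ≈ 2.12 mV

R2 ‖ R_L = (15.3 × 10.5)/(15.3 + 10.5) = 6.227 Ω.
Voltage divider with the loaded lower leg: V_out = 10.9 × 6.227/(25.8 + 6.227) = 10.9 × 0.1944 = 2.119 mV.
(Unloaded it would be 4.06 mV; the load pulls it down.)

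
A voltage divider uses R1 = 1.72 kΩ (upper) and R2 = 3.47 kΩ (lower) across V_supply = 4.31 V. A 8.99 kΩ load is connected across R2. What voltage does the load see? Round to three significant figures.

R2 ‖ R_L = (3.47 × 8.99)/(3.47 + 8.99) = 2.504 kΩ.
Voltage divider with the loaded lower leg: V_out = 4.31 × 2.504/(1.72 + 2.504) = 4.31 × 0.5928 = 2.555 V.

V_out ≈ 2.55 V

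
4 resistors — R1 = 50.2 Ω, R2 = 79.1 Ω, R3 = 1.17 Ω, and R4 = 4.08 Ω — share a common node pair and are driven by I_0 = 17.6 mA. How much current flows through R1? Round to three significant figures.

Total conductance ΣG = 1/50.2 + 1/79.1 + 1/1.17 + 1/4.08 = 1.132 (units of 1/Ω).
By the current-divider rule, I = I_0 · G_k/ΣG = 17.6 × 0.01759 = 0.3096 mA.

I ≈ 0.310 mA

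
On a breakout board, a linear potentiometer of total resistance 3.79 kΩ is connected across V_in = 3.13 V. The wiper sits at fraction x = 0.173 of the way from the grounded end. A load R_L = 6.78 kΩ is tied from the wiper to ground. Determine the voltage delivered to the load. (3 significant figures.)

Lower segment x·R_p = 0.6557 kΩ; upper segment (1−x)·R_p = 3.134 kΩ.
Lower segment in parallel with the load: 0.6557 ‖ 6.78 = 0.5979 kΩ.
V_out = 3.13 × 0.5979/(3.134 + 0.5979) = 0.5014 V.
(Unloaded: V_out = x·V_in = 0.541 V.)

V_out ≈ 0.501 V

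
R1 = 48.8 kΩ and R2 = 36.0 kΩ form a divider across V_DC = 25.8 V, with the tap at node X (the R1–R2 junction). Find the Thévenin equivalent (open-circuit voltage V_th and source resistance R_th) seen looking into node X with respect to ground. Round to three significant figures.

V_th ≈ 11.0 V, R_th ≈ 20.7 kΩ

Open-circuit (no load on X): V_th = V_DC · R2/(R1 + R2) = 25.8 × 36.0/(48.80 + 36.0) = 10.95 V.
With V_DC suppressed (replaced by a short), R_th = R1 ‖ R2 = (48.80 × 36.0)/(48.80 + 36.0) = 20.72 kΩ.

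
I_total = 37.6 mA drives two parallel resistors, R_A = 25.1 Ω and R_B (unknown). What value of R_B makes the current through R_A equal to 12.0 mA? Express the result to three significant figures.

Two-branch current divider: I_A = I_total · R_B/(R_A + R_B).
12.0/37.6 = R_B/(R_A + R_B) → R_B = R_A · (0.3191)/(1 − 0.3191) = 25.1 × 0.4687 = 11.77 Ω.

R_B ≈ 11.8 Ω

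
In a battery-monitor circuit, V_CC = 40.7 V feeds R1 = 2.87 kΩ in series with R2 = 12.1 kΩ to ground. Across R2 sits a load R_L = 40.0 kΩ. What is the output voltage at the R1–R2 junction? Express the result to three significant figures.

V_out ≈ 31.1 V

The load sits in parallel with R2, giving an effective lower resistance R2' = R2·R_L/(R2+R_L) = 9.290 kΩ.
Then V_out = V_CC · R2'/(R1 + R2') = 40.7 × 9.290/12.16 = 31.09 V.
(Unloaded it would be 32.9 V; the load pulls it down.)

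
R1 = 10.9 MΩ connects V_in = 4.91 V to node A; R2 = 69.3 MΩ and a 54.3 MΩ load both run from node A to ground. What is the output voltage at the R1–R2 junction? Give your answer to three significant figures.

V_out ≈ 3.62 V

R2 ‖ R_L = (69.3 × 54.3)/(69.3 + 54.3) = 30.44 MΩ.
Voltage divider with the loaded lower leg: V_out = 4.91 × 30.44/(10.9 + 30.44) = 4.91 × 0.7364 = 3.616 V.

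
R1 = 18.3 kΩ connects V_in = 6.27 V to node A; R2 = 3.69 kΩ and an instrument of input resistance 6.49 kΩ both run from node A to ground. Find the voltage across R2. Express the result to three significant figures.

The load sits in parallel with R2, giving an effective lower resistance R2' = R2·R_L/(R2+R_L) = 2.352 kΩ.
Voltage divider with the loaded lower leg: V_out = 6.27 × 2.352/(18.3 + 2.352) = 6.27 × 0.1139 = 0.7142 V.

V_out ≈ 0.714 V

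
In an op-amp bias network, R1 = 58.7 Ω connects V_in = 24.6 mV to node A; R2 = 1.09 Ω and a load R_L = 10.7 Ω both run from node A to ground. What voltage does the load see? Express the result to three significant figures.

V_out ≈ 0.408 mV

The load sits in parallel with R2, giving an effective lower resistance R2' = R2·R_L/(R2+R_L) = 0.9892 Ω.
Now apply the divider: V_out = 24.6 × 0.01657 = 0.4077 mV.
(Unloaded it would be 0.448 mV; the load pulls it down.)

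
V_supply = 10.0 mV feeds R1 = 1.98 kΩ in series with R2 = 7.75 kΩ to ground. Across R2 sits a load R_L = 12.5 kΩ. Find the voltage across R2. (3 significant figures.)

V_out ≈ 7.07 mV

First combine the lower leg with the load: R2 ‖ R_L = 4.784 kΩ.
Now apply the divider: V_out = 10.0 × 0.7073 = 7.073 mV.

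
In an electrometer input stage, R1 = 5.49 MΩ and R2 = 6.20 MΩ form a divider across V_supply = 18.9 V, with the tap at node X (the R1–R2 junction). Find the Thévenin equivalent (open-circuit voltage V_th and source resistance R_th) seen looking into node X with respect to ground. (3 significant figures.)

With X open, the divider is unloaded: V_th = 18.9 × 6.20/11.69 = 10.02 V.
Zeroing V_supply shorts the top of R1 to ground, so R_th = R1 ‖ R2 = 2.912 MΩ.

V_th ≈ 10.0 V, R_th ≈ 2.91 MΩ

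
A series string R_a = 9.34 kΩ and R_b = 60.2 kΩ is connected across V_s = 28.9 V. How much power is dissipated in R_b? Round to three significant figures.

ΣR = 69.54 kΩ → I = 28.9/69.54 = 0.4156 mA.
V(R_b) = I·R = 25.02 V; P = V·I = 25.02 × 0.4156 = 10.40 mW.

P ≈ 10.4 mW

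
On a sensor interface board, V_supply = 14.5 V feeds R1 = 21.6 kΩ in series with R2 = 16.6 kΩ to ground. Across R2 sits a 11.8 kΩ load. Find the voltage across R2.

V_out ≈ 3.51 V

R2 ‖ R_L = (16.6 × 11.8)/(16.6 + 11.8) = 6.897 kΩ.
Then V_out = V_supply · R2'/(R1 + R2') = 14.5 × 6.897/28.50 = 3.509 V.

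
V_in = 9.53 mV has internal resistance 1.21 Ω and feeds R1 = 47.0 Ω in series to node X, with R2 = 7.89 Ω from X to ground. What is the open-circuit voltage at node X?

R1' = 1.21 + 47.0 = 48.21 Ω (source resistance + R1).
V_th is the unloaded tap voltage: V_in · R2/(R1'+R2) = 9.53 × 0.1406 = 1.340 mV.

V_th ≈ 1.34 mV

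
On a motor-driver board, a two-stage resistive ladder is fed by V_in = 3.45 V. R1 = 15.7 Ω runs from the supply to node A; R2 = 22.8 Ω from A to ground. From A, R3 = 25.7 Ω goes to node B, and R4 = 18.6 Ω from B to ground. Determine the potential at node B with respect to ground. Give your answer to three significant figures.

Looking into the second stage from A: R3 + R4 = 44.30 Ω appears in parallel with R2.
Effective lower resistance at A: R2 ‖ 44.30 = 15.05 Ω.
First divider: V_A = V_in · 15.05/(15.7 + 15.05) = 1.689 V.
V_B = V_A × 0.4199 = 0.7090 V.

V_B ≈ 0.709 V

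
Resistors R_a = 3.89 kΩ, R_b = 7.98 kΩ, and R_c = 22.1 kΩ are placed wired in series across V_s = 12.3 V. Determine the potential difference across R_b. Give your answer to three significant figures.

Series total: ΣR = 3.89 + 7.98 + 22.1 = 33.97 kΩ.
V = V_s · R/ΣR = 12.3 × 0.2349 = 2.889 V.

V ≈ 2.89 V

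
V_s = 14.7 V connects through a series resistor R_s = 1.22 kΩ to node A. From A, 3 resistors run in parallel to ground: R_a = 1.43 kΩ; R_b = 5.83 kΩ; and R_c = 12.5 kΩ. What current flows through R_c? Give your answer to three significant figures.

Parallel bank: R_p = 1/(1/1.43 + 1/5.83 + 1/12.5) = 1.052 kΩ.
V_A by voltage divider: V_A = 14.7 × 1.052/(1.22 + 1.052) = 6.806 V.
I(R_c) = V_A / R_c = 6.806/12.5 = 0.5444 mA.

I ≈ 0.544 mA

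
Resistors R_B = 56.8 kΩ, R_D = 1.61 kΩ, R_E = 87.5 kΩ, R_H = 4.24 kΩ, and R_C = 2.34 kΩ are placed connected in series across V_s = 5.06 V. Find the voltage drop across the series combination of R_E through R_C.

V ≈ 3.12 V

Series total: ΣR = 56.8 + 1.61 + 87.5 + 4.24 + 2.34 = 152.5 kΩ.
R_{R_E..R_C} = 87.5 + 4.24 + 2.34 = 94.08 kΩ.
Voltage divider: V = V_s · (94.08 / 152.5) = 5.06 × 0.6170 = 3.122 V.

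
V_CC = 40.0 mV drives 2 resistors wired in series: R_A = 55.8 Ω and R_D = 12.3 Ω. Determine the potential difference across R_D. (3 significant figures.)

Series total: ΣR = 55.8 + 12.3 = 68.10 Ω.
By the voltage-divider rule, V = 40.0 × 12.30/68.10 = 7.225 mV.

V ≈ 7.22 mV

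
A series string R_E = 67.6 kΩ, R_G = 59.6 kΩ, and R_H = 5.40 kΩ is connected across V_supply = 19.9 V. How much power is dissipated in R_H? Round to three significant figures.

P ≈ 0.122 mW

ΣR = 132.6 kΩ → I = 19.9/132.6 = 0.1501 mA.
P(R_H) = I²·R_H = (0.1501)² × 5.40 = 0.1216 mW.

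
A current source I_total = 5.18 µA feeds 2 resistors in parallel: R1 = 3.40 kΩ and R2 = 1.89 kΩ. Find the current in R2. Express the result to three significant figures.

Two-branch current divider: I_k = I_total · R_other/(R_1 + R_2).
I(R2) = 5.18 × 3.40/(3.40 + 1.89) = 5.18 × 0.6427 = 3.329 µA.

I ≈ 3.33 µA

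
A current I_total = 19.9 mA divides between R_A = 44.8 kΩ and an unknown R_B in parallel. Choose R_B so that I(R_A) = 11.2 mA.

R_B ≈ 57.7 kΩ

The fraction through R_A equals R_B/(R_A+R_B).
With f = 0.5628, R_B = R_A · f/(1−f) = 44.8 × 1.287 = 57.67 kΩ.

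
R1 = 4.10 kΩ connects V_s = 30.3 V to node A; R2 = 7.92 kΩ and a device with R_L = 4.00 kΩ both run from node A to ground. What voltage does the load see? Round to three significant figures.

V_out ≈ 11.9 V

First combine the lower leg with the load: R2 ‖ R_L = 2.658 kΩ.
Then V_out = V_s · R2'/(R1 + R2') = 30.3 × 2.658/6.758 = 11.92 V.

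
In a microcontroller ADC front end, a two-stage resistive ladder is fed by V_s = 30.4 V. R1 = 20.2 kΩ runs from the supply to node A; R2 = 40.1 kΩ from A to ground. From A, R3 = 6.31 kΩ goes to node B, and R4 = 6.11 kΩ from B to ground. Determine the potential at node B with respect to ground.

V_B ≈ 4.78 V

Looking into the second stage from A: R3 + R4 = 12.42 kΩ appears in parallel with R2.
Effective lower resistance at A: R2 ‖ 12.42 = 9.483 kΩ.
V_A = 30.4 × 9.483/(20.2 + 9.483) = 9.712 V.
Then the unloaded second divider: V_B = V_A × R4/(R3+R4) = 9.712 × 0.4919 = 4.778 V.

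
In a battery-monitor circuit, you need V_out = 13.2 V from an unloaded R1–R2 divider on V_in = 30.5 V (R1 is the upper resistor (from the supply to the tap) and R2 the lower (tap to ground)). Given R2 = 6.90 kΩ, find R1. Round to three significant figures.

R1 ≈ 9.04 kΩ

The divider ratio is R2/(R1+R2) = 13.2/30.5 = 0.4328.
So R1 = R2 · (V_in/V_out − 1) = 6.90 × (30.5/13.2 − 1) = 6.90 × 1.311 = 9.043 kΩ.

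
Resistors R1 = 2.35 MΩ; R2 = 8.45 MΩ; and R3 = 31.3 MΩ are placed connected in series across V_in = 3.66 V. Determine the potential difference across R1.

Total series resistance ΣR = 2.35 + 8.45 + 31.3 = 42.10 MΩ.
V = V_in · R/ΣR = 3.66 × 0.05582 = 0.2043 V.

V ≈ 0.204 V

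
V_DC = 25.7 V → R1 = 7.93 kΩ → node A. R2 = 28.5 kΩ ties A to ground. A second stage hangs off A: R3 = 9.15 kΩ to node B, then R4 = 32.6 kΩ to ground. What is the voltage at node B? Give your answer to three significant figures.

Node A sees R2 in parallel with the series input of stage 2, R3 + R4 = 41.75 kΩ.
R2 ‖ (R3+R4) = 16.94 kΩ.
First divider: V_A = V_DC · 16.94/(7.93 + 16.94) = 17.50 V.
Then the unloaded second divider: V_B = V_A × R4/(R3+R4) = 17.50 × 0.7808 = 13.67 V.

V_B ≈ 13.7 V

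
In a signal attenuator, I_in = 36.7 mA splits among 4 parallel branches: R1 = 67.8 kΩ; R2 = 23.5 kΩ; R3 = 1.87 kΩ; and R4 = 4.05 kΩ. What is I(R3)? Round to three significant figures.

Total conductance ΣG = 1/67.8 + 1/23.5 + 1/1.87 + 1/4.05 = 0.8390 (units of 1/kΩ).
R3 takes the fraction G_k/ΣG = 0.5348/0.8390 = 0.6374, so I = 36.7 × 0.6374 = 23.39 mA.

I ≈ 23.4 mA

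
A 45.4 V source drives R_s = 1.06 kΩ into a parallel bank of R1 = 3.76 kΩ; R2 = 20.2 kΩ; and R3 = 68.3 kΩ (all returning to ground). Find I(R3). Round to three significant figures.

I ≈ 0.492 mA

Combine the parallel branches: R_p = (1/3.76 + 1/20.2 + 1/68.3)⁻¹ = 3.029 kΩ.
V_A = 45.4 × 3.029/4.089 = 33.63 V.
Branch current I = V_A/R3 = 33.63/68.3 = 0.4924 mA.
(Check via current divider: I_total = 11.10 mA; share G_k/ΣG = 0.04435 → same result.)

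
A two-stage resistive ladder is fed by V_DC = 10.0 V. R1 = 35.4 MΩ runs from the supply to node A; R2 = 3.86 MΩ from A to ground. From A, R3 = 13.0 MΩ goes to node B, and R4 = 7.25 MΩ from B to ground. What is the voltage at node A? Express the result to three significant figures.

Looking into the second stage from A: R3 + R4 = 20.25 MΩ appears in parallel with R2.
R2 ‖ (R3+R4) = 3.242 MΩ.
So V_A = 10.0 × 0.08390 = 0.8390 V.

V_A ≈ 0.839 V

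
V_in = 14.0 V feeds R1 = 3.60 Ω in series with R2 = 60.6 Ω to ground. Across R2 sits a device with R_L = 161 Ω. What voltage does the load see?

V_out ≈ 12.9 V

First combine the lower leg with the load: R2 ‖ R_L = 44.03 Ω.
Then V_out = V_in · R2'/(R1 + R2') = 14.0 × 44.03/47.63 = 12.94 V.
(Unloaded it would be 13.2 V; the load pulls it down.)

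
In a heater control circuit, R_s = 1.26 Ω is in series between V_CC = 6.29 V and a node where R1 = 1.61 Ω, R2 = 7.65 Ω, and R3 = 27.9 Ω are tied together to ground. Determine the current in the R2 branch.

Combine the parallel branches: R_p = (1/1.61 + 1/7.65 + 1/27.9)⁻¹ = 1.270 Ω.
Node voltage V_A = V_CC · R_p/(R_s + R_p) = 6.29 × 0.5019 = 3.157 V.
I(R2) = V_A / R2 = 3.157/7.65 = 0.4127 A.

I ≈ 0.413 A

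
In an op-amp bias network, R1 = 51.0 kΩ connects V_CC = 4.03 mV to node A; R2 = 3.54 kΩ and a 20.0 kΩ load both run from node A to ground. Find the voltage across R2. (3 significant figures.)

V_out ≈ 0.224 mV

First combine the lower leg with the load: R2 ‖ R_L = 3.008 kΩ.
Now apply the divider: V_out = 4.03 × 0.05569 = 0.2244 mV.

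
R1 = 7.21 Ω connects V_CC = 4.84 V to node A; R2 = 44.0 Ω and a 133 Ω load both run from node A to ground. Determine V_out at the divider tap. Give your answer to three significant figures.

The load sits in parallel with R2, giving an effective lower resistance R2' = R2·R_L/(R2+R_L) = 33.06 Ω.
Voltage divider with the loaded lower leg: V_out = 4.84 × 33.06/(7.21 + 33.06) = 4.84 × 0.8210 = 3.973 V.
(Unloaded it would be 4.16 V; the load pulls it down.)

V_out ≈ 3.97 V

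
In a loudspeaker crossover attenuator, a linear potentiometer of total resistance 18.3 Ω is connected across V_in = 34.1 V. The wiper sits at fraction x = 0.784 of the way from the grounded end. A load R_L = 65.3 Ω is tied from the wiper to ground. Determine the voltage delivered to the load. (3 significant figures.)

Lower segment x·R_p = 14.35 Ω; upper segment (1−x)·R_p = 3.953 Ω.
R_L loads the lower segment: effective lower R = 11.76 Ω.
V_out = 34.1 × 11.76/(3.953 + 11.76) = 25.52 V.

V_out ≈ 25.5 V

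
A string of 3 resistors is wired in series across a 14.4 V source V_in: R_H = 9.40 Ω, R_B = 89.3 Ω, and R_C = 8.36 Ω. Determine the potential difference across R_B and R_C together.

Total series resistance ΣR = 9.40 + 89.3 + 8.36 = 107.1 Ω.
R_{R_B..R_C} = 89.3 + 8.36 = 97.66 Ω.
V = V_in · R/ΣR = 14.4 × 0.9122 = 13.14 V.

V ≈ 13.1 V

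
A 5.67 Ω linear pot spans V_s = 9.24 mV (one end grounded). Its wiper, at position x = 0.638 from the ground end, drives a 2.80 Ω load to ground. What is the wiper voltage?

V_out ≈ 4.02 mV

The pot divides into 2.053 Ω above the wiper and 3.617 Ω below.
Lower segment in parallel with the load: 3.617 ‖ 2.80 = 1.578 Ω.
V_out = 9.24 × 1.578/(2.053 + 1.578) = 4.017 mV.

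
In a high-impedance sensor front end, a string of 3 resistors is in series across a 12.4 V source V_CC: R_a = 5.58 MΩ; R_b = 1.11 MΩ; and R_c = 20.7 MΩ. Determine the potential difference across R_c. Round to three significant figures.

ΣR = 5.58 + 1.11 + 20.7 = 27.39 MΩ.
V = V_CC · R/ΣR = 12.4 × 0.7558 = 9.371 V.

V ≈ 9.37 V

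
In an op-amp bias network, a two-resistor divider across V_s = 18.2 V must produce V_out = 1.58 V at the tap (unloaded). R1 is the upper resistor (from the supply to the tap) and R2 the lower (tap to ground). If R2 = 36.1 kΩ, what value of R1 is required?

R1 ≈ 380 kΩ

Required fraction k = V_out/V_s = 0.08681.
R1 = R2·(1/k − 1) = 36.1 × 10.52 = 379.7 kΩ.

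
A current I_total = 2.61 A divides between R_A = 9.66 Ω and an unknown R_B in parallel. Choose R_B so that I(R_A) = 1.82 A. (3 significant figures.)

R_B ≈ 22.3 Ω

Two-branch current divider: I_A = I_total · R_B/(R_A + R_B).
With f = 0.6973, R_B = R_A · f/(1−f) = 9.66 × 2.304 = 22.25 Ω.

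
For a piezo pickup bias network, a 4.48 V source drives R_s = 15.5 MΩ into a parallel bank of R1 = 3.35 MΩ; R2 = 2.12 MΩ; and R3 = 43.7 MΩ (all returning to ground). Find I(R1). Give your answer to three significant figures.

Equivalent of the parallel group: R_p = 1.261 MΩ.
Node voltage V_A = V_DC · R_p/(R_s + R_p) = 4.48 × 0.07523 = 0.3370 V.
Branch current I = V_A/R1 = 0.3370/3.35 = 0.1006 µA.

I ≈ 0.101 µA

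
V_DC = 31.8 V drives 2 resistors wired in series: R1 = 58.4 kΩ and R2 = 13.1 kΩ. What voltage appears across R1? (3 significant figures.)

Series total: ΣR = 58.4 + 13.1 = 71.50 kΩ.
By the voltage-divider rule, V = 31.8 × 58.40/71.50 = 25.97 V.

V ≈ 26.0 V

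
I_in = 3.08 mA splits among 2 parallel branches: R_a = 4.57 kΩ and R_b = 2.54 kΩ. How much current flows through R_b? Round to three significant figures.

I ≈ 1.98 mA

For two parallel branches, I_k = I_in · (other R)/(sum of R).
I(R_b) = 3.08 × 4.57/(4.57 + 2.54) = 3.08 × 0.6428 = 1.980 mA.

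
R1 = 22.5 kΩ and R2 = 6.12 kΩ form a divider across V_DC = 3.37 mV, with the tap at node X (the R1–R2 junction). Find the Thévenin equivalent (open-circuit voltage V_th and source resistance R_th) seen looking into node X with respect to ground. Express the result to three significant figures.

With X open, the divider is unloaded: V_th = 3.37 × 6.12/28.62 = 0.7206 mV.
With V_DC suppressed (replaced by a short), R_th = R1 ‖ R2 = (22.50 × 6.12)/(22.50 + 6.12) = 4.811 kΩ.

V_th ≈ 0.721 mV, R_th ≈ 4.81 kΩ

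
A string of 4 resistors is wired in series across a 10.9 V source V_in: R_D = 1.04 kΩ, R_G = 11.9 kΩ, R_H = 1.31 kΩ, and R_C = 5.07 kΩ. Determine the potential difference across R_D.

V ≈ 0.587 V

Total series resistance ΣR = 1.04 + 11.9 + 1.31 + 5.07 = 19.32 kΩ.
By the voltage-divider rule, V = 10.9 × 1.040/19.32 = 0.5867 V.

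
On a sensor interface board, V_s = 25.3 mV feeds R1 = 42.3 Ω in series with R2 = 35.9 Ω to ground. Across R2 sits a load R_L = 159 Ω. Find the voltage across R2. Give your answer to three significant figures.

The load sits in parallel with R2, giving an effective lower resistance R2' = R2·R_L/(R2+R_L) = 29.29 Ω.
Voltage divider with the loaded lower leg: V_out = 25.3 × 29.29/(42.3 + 29.29) = 25.3 × 0.4091 = 10.35 mV.
(Unloaded it would be 11.6 mV; the load pulls it down.)

V_out ≈ 10.4 mV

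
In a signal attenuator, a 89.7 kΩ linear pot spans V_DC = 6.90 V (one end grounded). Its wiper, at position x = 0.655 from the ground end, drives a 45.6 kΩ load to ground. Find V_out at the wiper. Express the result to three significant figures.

The pot divides into 30.95 kΩ above the wiper and 58.75 kΩ below.
Lower segment in parallel with the load: 58.75 ‖ 45.6 = 25.67 kΩ.
V_out = 6.90 × 25.67/(30.95 + 25.67) = 3.129 V.

V_out ≈ 3.13 V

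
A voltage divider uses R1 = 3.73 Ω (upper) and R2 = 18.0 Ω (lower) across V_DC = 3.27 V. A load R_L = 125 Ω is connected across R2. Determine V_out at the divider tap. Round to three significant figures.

The load sits in parallel with R2, giving an effective lower resistance R2' = R2·R_L/(R2+R_L) = 15.73 Ω.
Now apply the divider: V_out = 3.27 × 0.8084 = 2.643 V.

V_out ≈ 2.64 V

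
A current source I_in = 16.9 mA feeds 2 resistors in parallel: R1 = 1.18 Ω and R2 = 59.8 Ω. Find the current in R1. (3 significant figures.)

I ≈ 16.6 mA

Two-branch current divider: I_k = I_in · R_other/(R_1 + R_2).
So I = 16.9 × 59.8/60.98 = 16.57 mA.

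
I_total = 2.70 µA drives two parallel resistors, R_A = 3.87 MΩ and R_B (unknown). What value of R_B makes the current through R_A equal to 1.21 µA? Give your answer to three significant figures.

The fraction through R_A equals R_B/(R_A+R_B).
1.21/2.70 = R_B/(R_A + R_B) → R_B = R_A · (0.4481)/(1 − 0.4481) = 3.87 × 0.8121 = 3.143 MΩ.

R_B ≈ 3.14 MΩ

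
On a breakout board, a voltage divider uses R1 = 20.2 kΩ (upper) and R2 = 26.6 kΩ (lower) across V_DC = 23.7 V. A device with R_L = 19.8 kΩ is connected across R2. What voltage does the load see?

V_out ≈ 8.53 V

R2 ‖ R_L = (26.6 × 19.8)/(26.6 + 19.8) = 11.35 kΩ.
Now apply the divider: V_out = 23.7 × 0.3598 = 8.526 V.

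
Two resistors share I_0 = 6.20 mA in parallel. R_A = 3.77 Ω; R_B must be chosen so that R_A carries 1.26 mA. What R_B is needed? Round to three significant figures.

R_B ≈ 0.962 Ω

Two-branch current divider: I_A = I_0 · R_B/(R_A + R_B).
With f = 0.2032, R_B = R_A · f/(1−f) = 3.77 × 0.2551 = 0.9616 Ω.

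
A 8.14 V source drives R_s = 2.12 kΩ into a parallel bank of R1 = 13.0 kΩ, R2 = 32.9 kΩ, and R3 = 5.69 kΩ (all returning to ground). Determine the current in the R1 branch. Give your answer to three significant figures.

Equivalent of the parallel group: R_p = 3.533 kΩ.
V_A = 8.14 × 3.533/5.653 = 5.087 V.
I(R1) = V_A / R1 = 5.087/13.0 = 0.3913 mA.

I ≈ 0.391 mA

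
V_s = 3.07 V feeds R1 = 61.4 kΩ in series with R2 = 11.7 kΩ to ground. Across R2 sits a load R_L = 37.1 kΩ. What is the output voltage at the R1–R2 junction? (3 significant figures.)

V_out ≈ 0.388 V

R2 ‖ R_L = (11.7 × 37.1)/(11.7 + 37.1) = 8.895 kΩ.
Then V_out = V_s · R2'/(R1 + R2') = 3.07 × 8.895/70.29 = 0.3885 V.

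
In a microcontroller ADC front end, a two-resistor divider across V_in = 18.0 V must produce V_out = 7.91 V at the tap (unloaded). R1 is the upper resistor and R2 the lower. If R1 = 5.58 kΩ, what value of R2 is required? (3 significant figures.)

R2 ≈ 4.37 kΩ

V_out/V_in = R2/(R1+R2) = 0.4394.
R2 = R1 · 0.4394/(1 − 0.4394) = 4.374 kΩ.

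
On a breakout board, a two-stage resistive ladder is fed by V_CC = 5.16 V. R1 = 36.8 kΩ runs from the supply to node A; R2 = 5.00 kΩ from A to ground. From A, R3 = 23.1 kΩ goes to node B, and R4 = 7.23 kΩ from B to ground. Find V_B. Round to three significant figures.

The second stage (R3 + R4 = 30.33 kΩ) loads node A in parallel with R2.
Effective lower resistance at A: R2 ‖ 30.33 = 4.292 kΩ.
First divider: V_A = V_CC · 4.292/(36.8 + 4.292) = 0.5390 V.
V_B = V_A × 0.2384 = 0.1285 V.

V_B ≈ 0.128 V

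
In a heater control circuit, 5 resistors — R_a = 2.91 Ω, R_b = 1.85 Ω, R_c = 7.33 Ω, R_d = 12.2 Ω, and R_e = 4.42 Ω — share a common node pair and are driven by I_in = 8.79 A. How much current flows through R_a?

I ≈ 2.27 A

Conductances: ΣG = 1/2.91 + 1/1.85 + 1/7.33 + 1/12.2 + 1/4.42 = 1.329 (1/Ω).
Current divider: I(R_a) = I_in · G_k/ΣG = 8.79 × (0.3436/1.329) = 8.79 × 0.2586 = 2.273 A.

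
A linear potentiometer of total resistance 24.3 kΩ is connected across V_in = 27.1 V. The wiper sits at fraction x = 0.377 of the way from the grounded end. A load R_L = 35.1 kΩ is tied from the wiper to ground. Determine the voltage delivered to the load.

V_out ≈ 8.79 V

The pot divides into 15.14 kΩ above the wiper and 9.161 kΩ below.
R_L loads the lower segment: effective lower R = 7.265 kΩ.
Then V_out = V_in · 7.265/(15.14 + 7.265) = 8.788 V.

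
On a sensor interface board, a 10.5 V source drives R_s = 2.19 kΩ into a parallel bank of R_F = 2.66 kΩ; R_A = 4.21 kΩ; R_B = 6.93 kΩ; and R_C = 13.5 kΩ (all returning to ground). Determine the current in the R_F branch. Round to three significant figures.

Combine the parallel branches: R_p = (1/2.66 + 1/4.21 + 1/6.93 + 1/13.5)⁻¹ = 1.202 kΩ.
V_A by voltage divider: V_A = 10.5 × 1.202/(2.19 + 1.202) = 3.721 V.
I(R_F) = V_A / R_F = 3.721/2.66 = 1.399 mA.

I ≈ 1.40 mA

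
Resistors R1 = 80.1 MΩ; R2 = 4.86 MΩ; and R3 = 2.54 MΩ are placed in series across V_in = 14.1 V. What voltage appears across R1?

V ≈ 12.9 V

Total series resistance ΣR = 80.1 + 4.86 + 2.54 = 87.50 MΩ.
V = V_in · R/ΣR = 14.1 × 0.9154 = 12.91 V.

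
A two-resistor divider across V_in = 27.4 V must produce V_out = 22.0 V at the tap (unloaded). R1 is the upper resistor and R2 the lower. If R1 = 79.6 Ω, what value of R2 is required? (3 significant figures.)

R2 ≈ 324 Ω

The divider ratio is R2/(R1+R2) = 22.0/27.4 = 0.8029.
So R2 = R1 · V_out/(V_in − V_out) = 79.6 × 22.0/(27.4 − 22.0) = 79.6 × 4.074 = 324.3 Ω.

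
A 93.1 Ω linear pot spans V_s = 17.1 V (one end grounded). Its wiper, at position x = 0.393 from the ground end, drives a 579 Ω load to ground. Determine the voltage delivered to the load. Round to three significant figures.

V_out ≈ 6.47 V

Split the track: R_lower = x·R_p = 36.59 Ω, R_upper = (1−x)·R_p = 56.51 Ω.
(x·R_p) ‖ R_L = 34.41 Ω.
V_out = 17.1 × 34.41/(56.51 + 34.41) = 6.472 V.
(Unloaded: V_out = x·V_s = 6.72 V.)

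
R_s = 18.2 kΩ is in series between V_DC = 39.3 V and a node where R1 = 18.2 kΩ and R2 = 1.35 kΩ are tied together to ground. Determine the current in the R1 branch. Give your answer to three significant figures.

Parallel bank: R_p = 1/(1/18.2 + 1/1.35) = 1.257 kΩ.
V_A by voltage divider: V_A = 39.3 × 1.257/(18.2 + 1.257) = 2.539 V.
Branch current I = V_A/R1 = 2.539/18.2 = 0.1395 mA.
(Check via current divider: I_total = 2.020 mA; share G_k/ΣG = 0.06905 → same result.)

I ≈ 0.139 mA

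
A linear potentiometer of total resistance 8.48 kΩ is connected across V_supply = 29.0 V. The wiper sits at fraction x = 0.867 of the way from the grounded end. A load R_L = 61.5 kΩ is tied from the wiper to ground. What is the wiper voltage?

Split the track: R_lower = x·R_p = 7.352 kΩ, R_upper = (1−x)·R_p = 1.128 kΩ.
R_L loads the lower segment: effective lower R = 6.567 kΩ.
Loaded-divider output: V_out = 29.0 × 0.8534 = 24.75 V.

V_out ≈ 24.7 V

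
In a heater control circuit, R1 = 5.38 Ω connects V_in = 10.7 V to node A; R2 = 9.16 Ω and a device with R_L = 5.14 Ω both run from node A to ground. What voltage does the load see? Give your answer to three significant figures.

R2 ‖ R_L = (9.16 × 5.14)/(9.16 + 5.14) = 3.292 Ω.
Then V_out = V_in · R2'/(R1 + R2') = 10.7 × 3.292/8.672 = 4.062 V.
(Unloaded it would be 6.74 V; the load pulls it down.)

V_out ≈ 4.06 V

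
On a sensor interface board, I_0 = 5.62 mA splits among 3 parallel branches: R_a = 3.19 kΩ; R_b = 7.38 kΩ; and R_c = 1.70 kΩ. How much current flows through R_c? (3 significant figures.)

I ≈ 3.19 mA

Total conductance ΣG = 1/3.19 + 1/7.38 + 1/1.70 = 1.037 (units of 1/kΩ).
R_c takes the fraction G_k/ΣG = 0.5882/1.037 = 0.5671, so I = 5.62 × 0.5671 = 3.187 mA.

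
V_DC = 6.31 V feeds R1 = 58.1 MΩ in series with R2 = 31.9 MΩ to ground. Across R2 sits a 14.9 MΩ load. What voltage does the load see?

V_out ≈ 0.939 V

First combine the lower leg with the load: R2 ‖ R_L = 10.16 MΩ.
Then V_out = V_DC · R2'/(R1 + R2') = 6.31 × 10.16/68.26 = 0.9389 V.
(Unloaded it would be 2.24 V; the load pulls it down.)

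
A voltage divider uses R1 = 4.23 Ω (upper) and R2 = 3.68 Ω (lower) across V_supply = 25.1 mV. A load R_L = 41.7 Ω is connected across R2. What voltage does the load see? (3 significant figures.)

First combine the lower leg with the load: R2 ‖ R_L = 3.382 Ω.
Voltage divider with the loaded lower leg: V_out = 25.1 × 3.382/(4.23 + 3.382) = 25.1 × 0.4443 = 11.15 mV.
(Unloaded it would be 11.7 mV; the load pulls it down.)

V_out ≈ 11.2 mV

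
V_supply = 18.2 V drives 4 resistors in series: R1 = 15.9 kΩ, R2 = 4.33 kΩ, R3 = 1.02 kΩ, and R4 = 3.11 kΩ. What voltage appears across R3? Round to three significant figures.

Series total: ΣR = 15.9 + 4.33 + 1.02 + 3.11 = 24.36 kΩ.
Voltage divider: V = V_supply · (1.020 / 24.36) = 18.2 × 0.04187 = 0.7621 V.

V ≈ 0.762 V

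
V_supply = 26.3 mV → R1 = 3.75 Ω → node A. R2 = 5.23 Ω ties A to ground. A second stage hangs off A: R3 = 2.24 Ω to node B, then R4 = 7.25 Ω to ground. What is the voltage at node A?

The second stage (R3 + R4 = 9.490 Ω) loads node A in parallel with R2.
R2 ‖ (R3+R4) = 3.372 Ω.
So V_A = 26.3 × 0.4734 = 12.45 mV.

V_A ≈ 12.5 mV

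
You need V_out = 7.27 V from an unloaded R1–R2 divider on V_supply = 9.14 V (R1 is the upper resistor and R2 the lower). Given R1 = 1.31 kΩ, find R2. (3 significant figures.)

V_out/V_supply = R2/(R1+R2) = 0.7954.
R2 = R1 · 0.7954/(1 − 0.7954) = 5.093 kΩ.

R2 ≈ 5.09 kΩ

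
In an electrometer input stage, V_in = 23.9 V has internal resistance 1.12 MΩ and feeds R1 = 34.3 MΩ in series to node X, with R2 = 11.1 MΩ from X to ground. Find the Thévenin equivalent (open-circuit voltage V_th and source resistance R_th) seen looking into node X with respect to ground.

V_th ≈ 5.70 V, R_th ≈ 8.45 MΩ

R1' = 1.12 + 34.3 = 35.42 MΩ (source resistance + R1).
V_th is the unloaded tap voltage: V_in · R2/(R1'+R2) = 23.9 × 0.2386 = 5.703 V.
With V_in suppressed (replaced by a short), R_th = R1' ‖ R2 = (35.42 × 11.1)/(35.42 + 11.1) = 8.451 MΩ.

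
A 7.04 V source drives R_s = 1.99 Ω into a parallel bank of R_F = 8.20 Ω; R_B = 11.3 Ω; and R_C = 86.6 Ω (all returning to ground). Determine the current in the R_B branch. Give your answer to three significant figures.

I ≈ 0.432 A

Equivalent of the parallel group: R_p = 4.505 Ω.
V_A = 7.04 × 4.505/6.495 = 4.883 V.
Branch current I = V_A/R_B = 4.883/11.3 = 0.4321 A.
(Equivalently: I_total = 1.084 A, then current-divider fraction G_k/ΣG = 0.3986.)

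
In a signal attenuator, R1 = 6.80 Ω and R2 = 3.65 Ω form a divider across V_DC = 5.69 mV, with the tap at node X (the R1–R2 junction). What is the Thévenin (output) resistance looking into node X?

R_th ≈ 2.38 Ω

With V_DC suppressed (replaced by a short), R_th = R1 ‖ R2 = (6.800 × 3.65)/(6.800 + 3.65) = 2.375 Ω.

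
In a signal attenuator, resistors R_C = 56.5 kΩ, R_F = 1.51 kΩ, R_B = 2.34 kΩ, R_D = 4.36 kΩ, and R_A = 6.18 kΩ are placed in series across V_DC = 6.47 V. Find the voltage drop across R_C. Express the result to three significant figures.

V ≈ 5.16 V

Series total: ΣR = 56.5 + 1.51 + 2.34 + 4.36 + 6.18 = 70.89 kΩ.
Voltage divider: V = V_DC · (56.50 / 70.89) = 6.47 × 0.7970 = 5.157 V.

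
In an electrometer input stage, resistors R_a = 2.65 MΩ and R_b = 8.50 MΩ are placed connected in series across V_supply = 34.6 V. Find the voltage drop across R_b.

V ≈ 26.4 V

Series total: ΣR = 2.65 + 8.50 = 11.15 MΩ.
Voltage divider: V = V_supply · (8.500 / 11.15) = 34.6 × 0.7623 = 26.38 V.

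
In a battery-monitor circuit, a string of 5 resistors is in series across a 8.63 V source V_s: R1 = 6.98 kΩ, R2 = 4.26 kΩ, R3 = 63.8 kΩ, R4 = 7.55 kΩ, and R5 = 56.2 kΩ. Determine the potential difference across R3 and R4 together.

Series total: ΣR = 6.98 + 4.26 + 63.8 + 7.55 + 56.2 = 138.8 kΩ.
R_{R3..R4} = 63.8 + 7.55 = 71.35 kΩ.
By the voltage-divider rule, V = 8.63 × 71.35/138.8 = 4.437 V.

V ≈ 4.44 V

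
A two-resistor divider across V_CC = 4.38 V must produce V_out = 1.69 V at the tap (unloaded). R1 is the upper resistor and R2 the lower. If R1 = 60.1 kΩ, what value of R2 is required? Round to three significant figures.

R2 ≈ 37.8 kΩ

V_out/V_CC = R2/(R1+R2) = 0.3858.
Rearranging, R2 = R1·k/(1−k) = 60.1 × 0.6283 = 37.76 kΩ.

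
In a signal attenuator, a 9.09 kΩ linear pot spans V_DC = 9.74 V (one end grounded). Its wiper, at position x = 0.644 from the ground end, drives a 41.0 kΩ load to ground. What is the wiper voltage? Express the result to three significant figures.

Lower segment x·R_p = 5.854 kΩ; upper segment (1−x)·R_p = 3.236 kΩ.
Lower segment in parallel with the load: 5.854 ‖ 41.0 = 5.123 kΩ.
V_out = 9.74 × 5.123/(3.236 + 5.123) = 5.969 V.

V_out ≈ 5.97 V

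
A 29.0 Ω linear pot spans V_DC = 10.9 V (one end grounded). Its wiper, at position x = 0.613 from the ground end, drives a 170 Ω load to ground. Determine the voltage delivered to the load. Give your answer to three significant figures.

Lower segment x·R_p = 17.78 Ω; upper segment (1−x)·R_p = 11.22 Ω.
(x·R_p) ‖ R_L = 16.09 Ω.
Loaded-divider output: V_out = 10.9 × 0.5892 = 6.422 V.
(Unloaded: V_out = x·V_DC = 6.68 V.)

V_out ≈ 6.42 V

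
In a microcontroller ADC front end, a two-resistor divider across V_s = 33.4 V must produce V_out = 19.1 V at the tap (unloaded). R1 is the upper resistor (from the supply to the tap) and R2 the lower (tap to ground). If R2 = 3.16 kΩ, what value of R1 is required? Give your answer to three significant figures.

The divider ratio is R2/(R1+R2) = 19.1/33.4 = 0.5719.
Rearranging, R1 = R2·(1−k)/k = 3.16 × 0.7487 = 2.366 kΩ.

R1 ≈ 2.37 kΩ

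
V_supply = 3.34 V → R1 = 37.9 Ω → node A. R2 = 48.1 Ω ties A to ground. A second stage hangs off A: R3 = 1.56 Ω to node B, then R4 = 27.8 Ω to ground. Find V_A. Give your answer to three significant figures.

The second stage (R3 + R4 = 29.36 Ω) loads node A in parallel with R2.
R2 ‖ (R3+R4) = 18.23 Ω.
So V_A = 3.34 × 0.3248 = 1.085 V.

V_A ≈ 1.08 V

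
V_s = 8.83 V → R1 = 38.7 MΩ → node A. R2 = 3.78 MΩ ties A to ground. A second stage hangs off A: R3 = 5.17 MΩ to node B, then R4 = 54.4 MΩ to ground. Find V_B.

Node A sees R2 in parallel with the series input of stage 2, R3 + R4 = 59.57 MΩ.
Effective lower resistance at A: R2 ‖ 59.57 = 3.554 MΩ.
First divider: V_A = V_s · 3.554/(38.7 + 3.554) = 0.7428 V.
V_B = V_A × 0.9132 = 0.6783 V.

V_B ≈ 0.678 V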